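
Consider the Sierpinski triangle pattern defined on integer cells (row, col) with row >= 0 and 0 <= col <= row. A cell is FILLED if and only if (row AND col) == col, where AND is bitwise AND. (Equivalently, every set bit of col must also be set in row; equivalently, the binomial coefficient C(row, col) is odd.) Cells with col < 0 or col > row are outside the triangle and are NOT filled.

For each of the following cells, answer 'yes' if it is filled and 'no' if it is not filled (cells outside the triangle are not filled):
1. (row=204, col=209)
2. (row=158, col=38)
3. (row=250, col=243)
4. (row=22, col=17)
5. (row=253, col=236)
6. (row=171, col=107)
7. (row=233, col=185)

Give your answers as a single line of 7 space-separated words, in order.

(204,209): col outside [0, 204] -> not filled
(158,38): row=0b10011110, col=0b100110, row AND col = 0b110 = 6; 6 != 38 -> empty
(250,243): row=0b11111010, col=0b11110011, row AND col = 0b11110010 = 242; 242 != 243 -> empty
(22,17): row=0b10110, col=0b10001, row AND col = 0b10000 = 16; 16 != 17 -> empty
(253,236): row=0b11111101, col=0b11101100, row AND col = 0b11101100 = 236; 236 == 236 -> filled
(171,107): row=0b10101011, col=0b1101011, row AND col = 0b101011 = 43; 43 != 107 -> empty
(233,185): row=0b11101001, col=0b10111001, row AND col = 0b10101001 = 169; 169 != 185 -> empty

Answer: no no no no yes no no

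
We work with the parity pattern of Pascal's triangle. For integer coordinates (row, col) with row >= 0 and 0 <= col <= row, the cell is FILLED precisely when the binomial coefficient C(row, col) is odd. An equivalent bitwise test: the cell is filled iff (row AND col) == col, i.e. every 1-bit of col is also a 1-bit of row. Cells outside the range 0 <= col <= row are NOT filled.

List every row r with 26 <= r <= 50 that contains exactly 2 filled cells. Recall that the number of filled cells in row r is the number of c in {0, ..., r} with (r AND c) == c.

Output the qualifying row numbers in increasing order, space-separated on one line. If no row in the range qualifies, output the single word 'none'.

Answer: 32

Derivation:
Row r has 2^popcount(r) filled cells, so we need popcount(r) = log2(2) = 1.
Scan r = 26..50 and keep those with exactly 1 one-bits:
r=26=11010 popcount=3 -> skip
r=27=11011 popcount=4 -> skip
r=28=11100 popcount=3 -> skip
r=29=11101 popcount=4 -> skip
r=30=11110 popcount=4 -> skip
r=31=11111 popcount=5 -> skip
r=32=100000 popcount=1 -> KEEP
r=33=100001 popcount=2 -> skip
r=34=100010 popcount=2 -> skip
r=35=100011 popcount=3 -> skip
r=36=100100 popcount=2 -> skip
r=37=100101 popcount=3 -> skip
r=38=100110 popcount=3 -> skip
r=39=100111 popcount=4 -> skip
r=40=101000 popcount=2 -> skip
r=41=101001 popcount=3 -> skip
r=42=101010 popcount=3 -> skip
r=43=101011 popcount=4 -> skip
r=44=101100 popcount=3 -> skip
r=45=101101 popcount=4 -> skip
r=46=101110 popcount=4 -> skip
r=47=101111 popcount=5 -> skip
r=48=110000 popcount=2 -> skip
r=49=110001 popcount=3 -> skip
r=50=110010 popcount=3 -> skip
Kept rows: 32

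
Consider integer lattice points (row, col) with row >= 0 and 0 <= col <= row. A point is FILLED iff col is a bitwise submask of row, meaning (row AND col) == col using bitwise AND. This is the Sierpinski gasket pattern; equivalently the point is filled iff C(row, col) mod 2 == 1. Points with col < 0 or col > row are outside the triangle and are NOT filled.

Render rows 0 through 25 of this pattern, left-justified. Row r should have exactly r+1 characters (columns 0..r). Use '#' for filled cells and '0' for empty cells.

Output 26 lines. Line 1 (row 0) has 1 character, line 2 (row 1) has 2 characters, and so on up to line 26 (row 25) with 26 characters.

r0=0: #
r1=1: ##
r2=10: #0#
r3=11: ####
r4=100: #000#
r5=101: ##00##
r6=110: #0#0#0#
r7=111: ########
r8=1000: #0000000#
r9=1001: ##000000##
r10=1010: #0#00000#0#
r11=1011: ####0000####
r12=1100: #000#000#000#
r13=1101: ##00##00##00##
r14=1110: #0#0#0#0#0#0#0#
r15=1111: ################
r16=10000: #000000000000000#
r17=10001: ##00000000000000##
r18=10010: #0#0000000000000#0#
r19=10011: ####000000000000####
r20=10100: #000#00000000000#000#
r21=10101: ##00##0000000000##00##
r22=10110: #0#0#0#000000000#0#0#0#
r23=10111: ########00000000########
r24=11000: #0000000#0000000#0000000#
r25=11001: ##000000##000000##000000##

Answer: #
##
#0#
####
#000#
##00##
#0#0#0#
########
#0000000#
##000000##
#0#00000#0#
####0000####
#000#000#000#
##00##00##00##
#0#0#0#0#0#0#0#
################
#000000000000000#
##00000000000000##
#0#0000000000000#0#
####000000000000####
#000#00000000000#000#
##00##0000000000##00##
#0#0#0#000000000#0#0#0#
########00000000########
#0000000#0000000#0000000#
##000000##000000##000000##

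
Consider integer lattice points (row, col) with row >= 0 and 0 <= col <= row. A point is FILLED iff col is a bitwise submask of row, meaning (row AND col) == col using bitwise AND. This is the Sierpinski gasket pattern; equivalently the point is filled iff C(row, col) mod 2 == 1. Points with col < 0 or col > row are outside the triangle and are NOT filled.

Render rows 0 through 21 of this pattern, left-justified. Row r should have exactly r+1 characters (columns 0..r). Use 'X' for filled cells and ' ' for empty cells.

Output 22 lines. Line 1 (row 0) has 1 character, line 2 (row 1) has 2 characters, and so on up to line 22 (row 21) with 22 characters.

Answer: X
XX
X X
XXXX
X   X
XX  XX
X X X X
XXXXXXXX
X       X
XX      XX
X X     X X
XXXX    XXXX
X   X   X   X
XX  XX  XX  XX
X X X X X X X X
XXXXXXXXXXXXXXXX
X               X
XX              XX
X X             X X
XXXX            XXXX
X   X           X   X
XX  XX          XX  XX

Derivation:
r0=0: X
r1=1: XX
r2=10: X X
r3=11: XXXX
r4=100: X   X
r5=101: XX  XX
r6=110: X X X X
r7=111: XXXXXXXX
r8=1000: X       X
r9=1001: XX      XX
r10=1010: X X     X X
r11=1011: XXXX    XXXX
r12=1100: X   X   X   X
r13=1101: XX  XX  XX  XX
r14=1110: X X X X X X X X
r15=1111: XXXXXXXXXXXXXXXX
r16=10000: X               X
r17=10001: XX              XX
r18=10010: X X             X X
r19=10011: XXXX            XXXX
r20=10100: X   X           X   X
r21=10101: XX  XX          XX  XX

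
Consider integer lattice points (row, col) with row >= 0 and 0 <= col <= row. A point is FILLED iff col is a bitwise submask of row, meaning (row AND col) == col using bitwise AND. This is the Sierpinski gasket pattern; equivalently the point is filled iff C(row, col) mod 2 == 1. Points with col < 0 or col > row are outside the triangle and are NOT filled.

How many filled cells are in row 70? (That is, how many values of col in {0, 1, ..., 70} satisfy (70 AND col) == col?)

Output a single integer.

Answer: 8

Derivation:
70 in binary = 1000110
popcount(70) = number of 1-bits in 1000110 = 3
A col c satisfies (70 AND c) == c iff every set bit of c is also set in 70; each of the 3 set bits of 70 can independently be on or off in c.
count = 2^3 = 8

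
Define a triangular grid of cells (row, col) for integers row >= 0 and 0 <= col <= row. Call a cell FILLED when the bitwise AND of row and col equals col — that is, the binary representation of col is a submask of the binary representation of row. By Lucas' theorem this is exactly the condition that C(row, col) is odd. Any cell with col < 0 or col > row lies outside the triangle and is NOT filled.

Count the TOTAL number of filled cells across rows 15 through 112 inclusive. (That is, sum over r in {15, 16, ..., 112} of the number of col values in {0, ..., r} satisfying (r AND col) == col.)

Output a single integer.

Answer: 1482

Derivation:
r15=1111 pc4: +16 =16
r16=10000 pc1: +2 =18
r17=10001 pc2: +4 =22
r18=10010 pc2: +4 =26
r19=10011 pc3: +8 =34
r20=10100 pc2: +4 =38
r21=10101 pc3: +8 =46
r22=10110 pc3: +8 =54
r23=10111 pc4: +16 =70
r24=11000 pc2: +4 =74
r25=11001 pc3: +8 =82
r26=11010 pc3: +8 =90
r27=11011 pc4: +16 =106
r28=11100 pc3: +8 =114
r29=11101 pc4: +16 =130
r30=11110 pc4: +16 =146
r31=11111 pc5: +32 =178
r32=100000 pc1: +2 =180
r33=100001 pc2: +4 =184
r34=100010 pc2: +4 =188
r35=100011 pc3: +8 =196
r36=100100 pc2: +4 =200
r37=100101 pc3: +8 =208
r38=100110 pc3: +8 =216
r39=100111 pc4: +16 =232
r40=101000 pc2: +4 =236
r41=101001 pc3: +8 =244
r42=101010 pc3: +8 =252
r43=101011 pc4: +16 =268
r44=101100 pc3: +8 =276
r45=101101 pc4: +16 =292
r46=101110 pc4: +16 =308
r47=101111 pc5: +32 =340
r48=110000 pc2: +4 =344
r49=110001 pc3: +8 =352
r50=110010 pc3: +8 =360
r51=110011 pc4: +16 =376
r52=110100 pc3: +8 =384
r53=110101 pc4: +16 =400
r54=110110 pc4: +16 =416
r55=110111 pc5: +32 =448
r56=111000 pc3: +8 =456
r57=111001 pc4: +16 =472
r58=111010 pc4: +16 =488
r59=111011 pc5: +32 =520
r60=111100 pc4: +16 =536
r61=111101 pc5: +32 =568
r62=111110 pc5: +32 =600
r63=111111 pc6: +64 =664
r64=1000000 pc1: +2 =666
r65=1000001 pc2: +4 =670
r66=1000010 pc2: +4 =674
r67=1000011 pc3: +8 =682
r68=1000100 pc2: +4 =686
r69=1000101 pc3: +8 =694
r70=1000110 pc3: +8 =702
r71=1000111 pc4: +16 =718
r72=1001000 pc2: +4 =722
r73=1001001 pc3: +8 =730
r74=1001010 pc3: +8 =738
r75=1001011 pc4: +16 =754
r76=1001100 pc3: +8 =762
r77=1001101 pc4: +16 =778
r78=1001110 pc4: +16 =794
r79=1001111 pc5: +32 =826
r80=1010000 pc2: +4 =830
r81=1010001 pc3: +8 =838
r82=1010010 pc3: +8 =846
r83=1010011 pc4: +16 =862
r84=1010100 pc3: +8 =870
r85=1010101 pc4: +16 =886
r86=1010110 pc4: +16 =902
r87=1010111 pc5: +32 =934
r88=1011000 pc3: +8 =942
r89=1011001 pc4: +16 =958
r90=1011010 pc4: +16 =974
r91=1011011 pc5: +32 =1006
r92=1011100 pc4: +16 =1022
r93=1011101 pc5: +32 =1054
r94=1011110 pc5: +32 =1086
r95=1011111 pc6: +64 =1150
r96=1100000 pc2: +4 =1154
r97=1100001 pc3: +8 =1162
r98=1100010 pc3: +8 =1170
r99=1100011 pc4: +16 =1186
r100=1100100 pc3: +8 =1194
r101=1100101 pc4: +16 =1210
r102=1100110 pc4: +16 =1226
r103=1100111 pc5: +32 =1258
r104=1101000 pc3: +8 =1266
r105=1101001 pc4: +16 =1282
r106=1101010 pc4: +16 =1298
r107=1101011 pc5: +32 =1330
r108=1101100 pc4: +16 =1346
r109=1101101 pc5: +32 =1378
r110=1101110 pc5: +32 =1410
r111=1101111 pc6: +64 =1474
r112=1110000 pc3: +8 =1482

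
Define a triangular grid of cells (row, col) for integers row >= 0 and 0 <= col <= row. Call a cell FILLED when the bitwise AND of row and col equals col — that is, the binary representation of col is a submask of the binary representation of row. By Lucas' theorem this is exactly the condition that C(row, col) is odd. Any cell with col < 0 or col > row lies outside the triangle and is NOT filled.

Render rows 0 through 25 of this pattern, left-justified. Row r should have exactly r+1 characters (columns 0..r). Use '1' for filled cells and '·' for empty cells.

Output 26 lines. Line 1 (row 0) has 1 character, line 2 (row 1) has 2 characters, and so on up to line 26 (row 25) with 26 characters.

r0=0: 1
r1=1: 11
r2=10: 1·1
r3=11: 1111
r4=100: 1···1
r5=101: 11··11
r6=110: 1·1·1·1
r7=111: 11111111
r8=1000: 1·······1
r9=1001: 11······11
r10=1010: 1·1·····1·1
r11=1011: 1111····1111
r12=1100: 1···1···1···1
r13=1101: 11··11··11··11
r14=1110: 1·1·1·1·1·1·1·1
r15=1111: 1111111111111111
r16=10000: 1···············1
r17=10001: 11··············11
r18=10010: 1·1·············1·1
r19=10011: 1111············1111
r20=10100: 1···1···········1···1
r21=10101: 11··11··········11··11
r22=10110: 1·1·1·1·········1·1·1·1
r23=10111: 11111111········11111111
r24=11000: 1·······1·······1·······1
r25=11001: 11······11······11······11

Answer: 1
11
1·1
1111
1···1
11··11
1·1·1·1
11111111
1·······1
11······11
1·1·····1·1
1111····1111
1···1···1···1
11··11··11··11
1·1·1·1·1·1·1·1
1111111111111111
1···············1
11··············11
1·1·············1·1
1111············1111
1···1···········1···1
11··11··········11··11
1·1·1·1·········1·1·1·1
11111111········11111111
1·······1·······1·······1
11······11······11······11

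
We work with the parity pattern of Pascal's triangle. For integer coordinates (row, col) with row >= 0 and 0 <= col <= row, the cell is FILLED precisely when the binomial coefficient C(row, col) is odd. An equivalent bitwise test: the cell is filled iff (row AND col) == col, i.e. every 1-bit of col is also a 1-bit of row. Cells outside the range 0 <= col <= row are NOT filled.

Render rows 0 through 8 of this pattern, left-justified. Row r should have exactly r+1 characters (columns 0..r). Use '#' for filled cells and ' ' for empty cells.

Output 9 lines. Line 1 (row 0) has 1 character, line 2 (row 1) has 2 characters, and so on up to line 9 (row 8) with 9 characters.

r0=0: #
r1=1: ##
r2=10: # #
r3=11: ####
r4=100: #   #
r5=101: ##  ##
r6=110: # # # #
r7=111: ########
r8=1000: #       #

Answer: #
##
# #
####
#   #
##  ##
# # # #
########
#       #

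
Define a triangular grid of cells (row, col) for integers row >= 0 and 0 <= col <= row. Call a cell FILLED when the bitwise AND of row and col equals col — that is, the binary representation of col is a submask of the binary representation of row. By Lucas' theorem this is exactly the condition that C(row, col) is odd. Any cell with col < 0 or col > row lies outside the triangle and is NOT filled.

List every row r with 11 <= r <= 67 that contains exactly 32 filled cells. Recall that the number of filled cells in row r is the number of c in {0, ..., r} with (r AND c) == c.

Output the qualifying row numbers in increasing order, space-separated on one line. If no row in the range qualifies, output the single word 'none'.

Answer: 31 47 55 59 61 62

Derivation:
Row r has 2^popcount(r) filled cells, so we need popcount(r) = log2(32) = 5.
Scan r = 11..67 and keep those with exactly 5 one-bits:
r=11=1011 popcount=3 -> skip
r=12=1100 popcount=2 -> skip
r=13=1101 popcount=3 -> skip
r=14=1110 popcount=3 -> skip
r=15=1111 popcount=4 -> skip
r=16=10000 popcount=1 -> skip
r=17=10001 popcount=2 -> skip
r=18=10010 popcount=2 -> skip
r=19=10011 popcount=3 -> skip
r=20=10100 popcount=2 -> skip
r=21=10101 popcount=3 -> skip
r=22=10110 popcount=3 -> skip
r=23=10111 popcount=4 -> skip
r=24=11000 popcount=2 -> skip
r=25=11001 popcount=3 -> skip
r=26=11010 popcount=3 -> skip
r=27=11011 popcount=4 -> skip
r=28=11100 popcount=3 -> skip
r=29=11101 popcount=4 -> skip
r=30=11110 popcount=4 -> skip
r=31=11111 popcount=5 -> KEEP
r=32=100000 popcount=1 -> skip
r=33=100001 popcount=2 -> skip
r=34=100010 popcount=2 -> skip
r=35=100011 popcount=3 -> skip
r=36=100100 popcount=2 -> skip
r=37=100101 popcount=3 -> skip
r=38=100110 popcount=3 -> skip
r=39=100111 popcount=4 -> skip
r=40=101000 popcount=2 -> skip
r=41=101001 popcount=3 -> skip
r=42=101010 popcount=3 -> skip
r=43=101011 popcount=4 -> skip
r=44=101100 popcount=3 -> skip
r=45=101101 popcount=4 -> skip
r=46=101110 popcount=4 -> skip
r=47=101111 popcount=5 -> KEEP
r=48=110000 popcount=2 -> skip
r=49=110001 popcount=3 -> skip
r=50=110010 popcount=3 -> skip
r=51=110011 popcount=4 -> skip
r=52=110100 popcount=3 -> skip
r=53=110101 popcount=4 -> skip
r=54=110110 popcount=4 -> skip
r=55=110111 popcount=5 -> KEEP
r=56=111000 popcount=3 -> skip
r=57=111001 popcount=4 -> skip
r=58=111010 popcount=4 -> skip
r=59=111011 popcount=5 -> KEEP
r=60=111100 popcount=4 -> skip
r=61=111101 popcount=5 -> KEEP
r=62=111110 popcount=5 -> KEEP
r=63=111111 popcount=6 -> skip
r=64=1000000 popcount=1 -> skip
r=65=1000001 popcount=2 -> skip
r=66=1000010 popcount=2 -> skip
r=67=1000011 popcount=3 -> skip
Kept rows: 31 47 55 59 61 62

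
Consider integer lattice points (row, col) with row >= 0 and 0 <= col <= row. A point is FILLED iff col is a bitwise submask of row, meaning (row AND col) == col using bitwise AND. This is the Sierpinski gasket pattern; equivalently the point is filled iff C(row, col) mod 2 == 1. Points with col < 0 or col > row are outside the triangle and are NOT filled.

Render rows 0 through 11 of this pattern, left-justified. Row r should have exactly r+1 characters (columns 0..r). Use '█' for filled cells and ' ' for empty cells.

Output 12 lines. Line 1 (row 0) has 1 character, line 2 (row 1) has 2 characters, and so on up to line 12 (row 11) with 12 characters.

r0=0: █
r1=1: ██
r2=10: █ █
r3=11: ████
r4=100: █   █
r5=101: ██  ██
r6=110: █ █ █ █
r7=111: ████████
r8=1000: █       █
r9=1001: ██      ██
r10=1010: █ █     █ █
r11=1011: ████    ████

Answer: █
██
█ █
████
█   █
██  ██
█ █ █ █
████████
█       █
██      ██
█ █     █ █
████    ████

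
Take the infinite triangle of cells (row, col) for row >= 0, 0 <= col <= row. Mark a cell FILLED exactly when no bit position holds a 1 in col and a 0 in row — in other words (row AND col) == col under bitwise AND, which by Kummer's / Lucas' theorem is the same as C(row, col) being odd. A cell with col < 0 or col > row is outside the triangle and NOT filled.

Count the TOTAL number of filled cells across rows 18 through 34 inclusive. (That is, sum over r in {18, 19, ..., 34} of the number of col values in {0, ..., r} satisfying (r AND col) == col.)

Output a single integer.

r18=10010 pc2: +4 =4
r19=10011 pc3: +8 =12
r20=10100 pc2: +4 =16
r21=10101 pc3: +8 =24
r22=10110 pc3: +8 =32
r23=10111 pc4: +16 =48
r24=11000 pc2: +4 =52
r25=11001 pc3: +8 =60
r26=11010 pc3: +8 =68
r27=11011 pc4: +16 =84
r28=11100 pc3: +8 =92
r29=11101 pc4: +16 =108
r30=11110 pc4: +16 =124
r31=11111 pc5: +32 =156
r32=100000 pc1: +2 =158
r33=100001 pc2: +4 =162
r34=100010 pc2: +4 =166

Answer: 166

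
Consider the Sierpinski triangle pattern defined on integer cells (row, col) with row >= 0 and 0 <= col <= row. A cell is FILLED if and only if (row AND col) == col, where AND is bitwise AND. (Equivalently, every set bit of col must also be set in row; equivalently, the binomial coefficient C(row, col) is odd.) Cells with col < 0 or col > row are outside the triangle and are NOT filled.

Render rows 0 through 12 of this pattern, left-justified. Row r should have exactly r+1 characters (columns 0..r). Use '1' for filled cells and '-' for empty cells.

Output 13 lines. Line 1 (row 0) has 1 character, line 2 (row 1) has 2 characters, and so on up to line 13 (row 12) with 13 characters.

r0=0: 1
r1=1: 11
r2=10: 1-1
r3=11: 1111
r4=100: 1---1
r5=101: 11--11
r6=110: 1-1-1-1
r7=111: 11111111
r8=1000: 1-------1
r9=1001: 11------11
r10=1010: 1-1-----1-1
r11=1011: 1111----1111
r12=1100: 1---1---1---1

Answer: 1
11
1-1
1111
1---1
11--11
1-1-1-1
11111111
1-------1
11------11
1-1-----1-1
1111----1111
1---1---1---1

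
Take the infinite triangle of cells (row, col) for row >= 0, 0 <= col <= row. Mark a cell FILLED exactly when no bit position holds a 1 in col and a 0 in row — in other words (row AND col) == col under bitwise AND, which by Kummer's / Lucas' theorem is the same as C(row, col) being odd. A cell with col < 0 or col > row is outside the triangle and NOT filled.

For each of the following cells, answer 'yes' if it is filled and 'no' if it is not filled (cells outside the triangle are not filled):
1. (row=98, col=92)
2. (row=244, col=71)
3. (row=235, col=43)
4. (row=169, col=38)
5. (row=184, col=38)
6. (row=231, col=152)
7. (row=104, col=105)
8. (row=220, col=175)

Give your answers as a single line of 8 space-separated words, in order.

(98,92): row=0b1100010, col=0b1011100, row AND col = 0b1000000 = 64; 64 != 92 -> empty
(244,71): row=0b11110100, col=0b1000111, row AND col = 0b1000100 = 68; 68 != 71 -> empty
(235,43): row=0b11101011, col=0b101011, row AND col = 0b101011 = 43; 43 == 43 -> filled
(169,38): row=0b10101001, col=0b100110, row AND col = 0b100000 = 32; 32 != 38 -> empty
(184,38): row=0b10111000, col=0b100110, row AND col = 0b100000 = 32; 32 != 38 -> empty
(231,152): row=0b11100111, col=0b10011000, row AND col = 0b10000000 = 128; 128 != 152 -> empty
(104,105): col outside [0, 104] -> not filled
(220,175): row=0b11011100, col=0b10101111, row AND col = 0b10001100 = 140; 140 != 175 -> empty

Answer: no no yes no no no no no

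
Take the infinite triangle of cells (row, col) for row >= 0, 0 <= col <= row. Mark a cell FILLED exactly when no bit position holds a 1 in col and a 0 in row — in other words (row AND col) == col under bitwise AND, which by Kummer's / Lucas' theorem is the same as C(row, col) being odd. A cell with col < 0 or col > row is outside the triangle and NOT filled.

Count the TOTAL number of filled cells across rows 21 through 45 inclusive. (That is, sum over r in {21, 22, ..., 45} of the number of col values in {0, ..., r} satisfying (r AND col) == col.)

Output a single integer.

r21=10101 pc3: +8 =8
r22=10110 pc3: +8 =16
r23=10111 pc4: +16 =32
r24=11000 pc2: +4 =36
r25=11001 pc3: +8 =44
r26=11010 pc3: +8 =52
r27=11011 pc4: +16 =68
r28=11100 pc3: +8 =76
r29=11101 pc4: +16 =92
r30=11110 pc4: +16 =108
r31=11111 pc5: +32 =140
r32=100000 pc1: +2 =142
r33=100001 pc2: +4 =146
r34=100010 pc2: +4 =150
r35=100011 pc3: +8 =158
r36=100100 pc2: +4 =162
r37=100101 pc3: +8 =170
r38=100110 pc3: +8 =178
r39=100111 pc4: +16 =194
r40=101000 pc2: +4 =198
r41=101001 pc3: +8 =206
r42=101010 pc3: +8 =214
r43=101011 pc4: +16 =230
r44=101100 pc3: +8 =238
r45=101101 pc4: +16 =254

Answer: 254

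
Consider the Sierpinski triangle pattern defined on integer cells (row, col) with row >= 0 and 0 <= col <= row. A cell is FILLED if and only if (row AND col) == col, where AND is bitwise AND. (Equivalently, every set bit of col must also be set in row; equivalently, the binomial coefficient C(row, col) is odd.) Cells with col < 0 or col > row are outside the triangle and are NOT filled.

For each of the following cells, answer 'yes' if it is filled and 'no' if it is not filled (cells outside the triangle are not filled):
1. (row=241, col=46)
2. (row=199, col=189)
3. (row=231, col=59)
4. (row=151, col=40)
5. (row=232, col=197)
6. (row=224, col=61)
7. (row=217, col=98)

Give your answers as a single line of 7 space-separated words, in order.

Answer: no no no no no no no

Derivation:
(241,46): row=0b11110001, col=0b101110, row AND col = 0b100000 = 32; 32 != 46 -> empty
(199,189): row=0b11000111, col=0b10111101, row AND col = 0b10000101 = 133; 133 != 189 -> empty
(231,59): row=0b11100111, col=0b111011, row AND col = 0b100011 = 35; 35 != 59 -> empty
(151,40): row=0b10010111, col=0b101000, row AND col = 0b0 = 0; 0 != 40 -> empty
(232,197): row=0b11101000, col=0b11000101, row AND col = 0b11000000 = 192; 192 != 197 -> empty
(224,61): row=0b11100000, col=0b111101, row AND col = 0b100000 = 32; 32 != 61 -> empty
(217,98): row=0b11011001, col=0b1100010, row AND col = 0b1000000 = 64; 64 != 98 -> empty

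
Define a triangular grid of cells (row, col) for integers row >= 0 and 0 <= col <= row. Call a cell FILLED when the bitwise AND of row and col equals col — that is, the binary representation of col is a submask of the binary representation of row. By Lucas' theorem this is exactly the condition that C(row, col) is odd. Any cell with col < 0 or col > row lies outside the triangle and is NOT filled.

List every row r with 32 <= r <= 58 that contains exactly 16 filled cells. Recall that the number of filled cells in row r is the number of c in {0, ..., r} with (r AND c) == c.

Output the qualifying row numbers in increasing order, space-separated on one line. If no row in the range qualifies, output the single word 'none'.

Row r has 2^popcount(r) filled cells, so we need popcount(r) = log2(16) = 4.
Scan r = 32..58 and keep those with exactly 4 one-bits:
r=32=100000 popcount=1 -> skip
r=33=100001 popcount=2 -> skip
r=34=100010 popcount=2 -> skip
r=35=100011 popcount=3 -> skip
r=36=100100 popcount=2 -> skip
r=37=100101 popcount=3 -> skip
r=38=100110 popcount=3 -> skip
r=39=100111 popcount=4 -> KEEP
r=40=101000 popcount=2 -> skip
r=41=101001 popcount=3 -> skip
r=42=101010 popcount=3 -> skip
r=43=101011 popcount=4 -> KEEP
r=44=101100 popcount=3 -> skip
r=45=101101 popcount=4 -> KEEP
r=46=101110 popcount=4 -> KEEP
r=47=101111 popcount=5 -> skip
r=48=110000 popcount=2 -> skip
r=49=110001 popcount=3 -> skip
r=50=110010 popcount=3 -> skip
r=51=110011 popcount=4 -> KEEP
r=52=110100 popcount=3 -> skip
r=53=110101 popcount=4 -> KEEP
r=54=110110 popcount=4 -> KEEP
r=55=110111 popcount=5 -> skip
r=56=111000 popcount=3 -> skip
r=57=111001 popcount=4 -> KEEP
r=58=111010 popcount=4 -> KEEP
Kept rows: 39 43 45 46 51 53 54 57 58

Answer: 39 43 45 46 51 53 54 57 58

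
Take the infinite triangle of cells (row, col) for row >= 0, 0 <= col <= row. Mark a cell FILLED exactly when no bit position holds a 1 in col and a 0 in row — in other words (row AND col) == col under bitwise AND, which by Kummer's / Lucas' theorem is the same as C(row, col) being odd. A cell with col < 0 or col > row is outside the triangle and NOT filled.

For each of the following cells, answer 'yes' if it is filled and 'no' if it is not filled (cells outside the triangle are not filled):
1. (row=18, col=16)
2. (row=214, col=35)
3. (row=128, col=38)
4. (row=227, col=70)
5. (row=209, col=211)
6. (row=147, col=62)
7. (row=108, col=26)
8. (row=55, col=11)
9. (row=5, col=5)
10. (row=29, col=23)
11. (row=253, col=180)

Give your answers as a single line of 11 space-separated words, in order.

(18,16): row=0b10010, col=0b10000, row AND col = 0b10000 = 16; 16 == 16 -> filled
(214,35): row=0b11010110, col=0b100011, row AND col = 0b10 = 2; 2 != 35 -> empty
(128,38): row=0b10000000, col=0b100110, row AND col = 0b0 = 0; 0 != 38 -> empty
(227,70): row=0b11100011, col=0b1000110, row AND col = 0b1000010 = 66; 66 != 70 -> empty
(209,211): col outside [0, 209] -> not filled
(147,62): row=0b10010011, col=0b111110, row AND col = 0b10010 = 18; 18 != 62 -> empty
(108,26): row=0b1101100, col=0b11010, row AND col = 0b1000 = 8; 8 != 26 -> empty
(55,11): row=0b110111, col=0b1011, row AND col = 0b11 = 3; 3 != 11 -> empty
(5,5): row=0b101, col=0b101, row AND col = 0b101 = 5; 5 == 5 -> filled
(29,23): row=0b11101, col=0b10111, row AND col = 0b10101 = 21; 21 != 23 -> empty
(253,180): row=0b11111101, col=0b10110100, row AND col = 0b10110100 = 180; 180 == 180 -> filled

Answer: yes no no no no no no no yes no yes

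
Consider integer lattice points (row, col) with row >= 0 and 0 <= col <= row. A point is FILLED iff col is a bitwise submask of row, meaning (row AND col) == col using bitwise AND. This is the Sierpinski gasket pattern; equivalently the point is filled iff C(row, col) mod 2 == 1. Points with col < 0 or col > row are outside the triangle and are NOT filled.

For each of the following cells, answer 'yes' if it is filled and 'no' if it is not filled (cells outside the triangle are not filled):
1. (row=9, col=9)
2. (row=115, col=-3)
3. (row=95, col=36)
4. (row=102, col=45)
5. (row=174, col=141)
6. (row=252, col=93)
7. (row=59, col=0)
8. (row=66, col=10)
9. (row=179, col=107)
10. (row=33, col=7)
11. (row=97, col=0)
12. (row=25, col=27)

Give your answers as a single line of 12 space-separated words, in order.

(9,9): row=0b1001, col=0b1001, row AND col = 0b1001 = 9; 9 == 9 -> filled
(115,-3): col outside [0, 115] -> not filled
(95,36): row=0b1011111, col=0b100100, row AND col = 0b100 = 4; 4 != 36 -> empty
(102,45): row=0b1100110, col=0b101101, row AND col = 0b100100 = 36; 36 != 45 -> empty
(174,141): row=0b10101110, col=0b10001101, row AND col = 0b10001100 = 140; 140 != 141 -> empty
(252,93): row=0b11111100, col=0b1011101, row AND col = 0b1011100 = 92; 92 != 93 -> empty
(59,0): row=0b111011, col=0b0, row AND col = 0b0 = 0; 0 == 0 -> filled
(66,10): row=0b1000010, col=0b1010, row AND col = 0b10 = 2; 2 != 10 -> empty
(179,107): row=0b10110011, col=0b1101011, row AND col = 0b100011 = 35; 35 != 107 -> empty
(33,7): row=0b100001, col=0b111, row AND col = 0b1 = 1; 1 != 7 -> empty
(97,0): row=0b1100001, col=0b0, row AND col = 0b0 = 0; 0 == 0 -> filled
(25,27): col outside [0, 25] -> not filled

Answer: yes no no no no no yes no no no yes no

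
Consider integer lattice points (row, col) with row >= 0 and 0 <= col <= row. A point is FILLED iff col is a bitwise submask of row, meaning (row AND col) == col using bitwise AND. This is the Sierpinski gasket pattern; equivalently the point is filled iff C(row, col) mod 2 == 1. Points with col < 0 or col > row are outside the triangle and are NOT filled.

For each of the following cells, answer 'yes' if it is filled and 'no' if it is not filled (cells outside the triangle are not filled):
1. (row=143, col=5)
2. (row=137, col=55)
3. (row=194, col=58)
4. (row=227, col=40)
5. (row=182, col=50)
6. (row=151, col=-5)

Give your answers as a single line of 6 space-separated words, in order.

Answer: yes no no no yes no

Derivation:
(143,5): row=0b10001111, col=0b101, row AND col = 0b101 = 5; 5 == 5 -> filled
(137,55): row=0b10001001, col=0b110111, row AND col = 0b1 = 1; 1 != 55 -> empty
(194,58): row=0b11000010, col=0b111010, row AND col = 0b10 = 2; 2 != 58 -> empty
(227,40): row=0b11100011, col=0b101000, row AND col = 0b100000 = 32; 32 != 40 -> empty
(182,50): row=0b10110110, col=0b110010, row AND col = 0b110010 = 50; 50 == 50 -> filled
(151,-5): col outside [0, 151] -> not filled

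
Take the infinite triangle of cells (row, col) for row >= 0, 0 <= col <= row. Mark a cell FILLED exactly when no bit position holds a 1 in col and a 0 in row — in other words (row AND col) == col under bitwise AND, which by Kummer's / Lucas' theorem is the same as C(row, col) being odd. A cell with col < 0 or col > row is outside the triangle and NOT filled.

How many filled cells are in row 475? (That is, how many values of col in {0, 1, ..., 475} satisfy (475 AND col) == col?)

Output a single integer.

Answer: 128

Derivation:
475 in binary = 111011011
popcount(475) = number of 1-bits in 111011011 = 7
A col c satisfies (475 AND c) == c iff every set bit of c is also set in 475; each of the 7 set bits of 475 can independently be on or off in c.
count = 2^7 = 128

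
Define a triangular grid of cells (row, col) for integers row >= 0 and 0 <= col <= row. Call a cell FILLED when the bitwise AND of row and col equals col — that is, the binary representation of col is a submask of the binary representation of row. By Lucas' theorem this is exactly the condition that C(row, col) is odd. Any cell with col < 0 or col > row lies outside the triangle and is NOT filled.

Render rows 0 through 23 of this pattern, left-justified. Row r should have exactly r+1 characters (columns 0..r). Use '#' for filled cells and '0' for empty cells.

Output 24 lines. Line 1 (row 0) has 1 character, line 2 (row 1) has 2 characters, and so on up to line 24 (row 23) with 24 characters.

r0=0: #
r1=1: ##
r2=10: #0#
r3=11: ####
r4=100: #000#
r5=101: ##00##
r6=110: #0#0#0#
r7=111: ########
r8=1000: #0000000#
r9=1001: ##000000##
r10=1010: #0#00000#0#
r11=1011: ####0000####
r12=1100: #000#000#000#
r13=1101: ##00##00##00##
r14=1110: #0#0#0#0#0#0#0#
r15=1111: ################
r16=10000: #000000000000000#
r17=10001: ##00000000000000##
r18=10010: #0#0000000000000#0#
r19=10011: ####000000000000####
r20=10100: #000#00000000000#000#
r21=10101: ##00##0000000000##00##
r22=10110: #0#0#0#000000000#0#0#0#
r23=10111: ########00000000########

Answer: #
##
#0#
####
#000#
##00##
#0#0#0#
########
#0000000#
##000000##
#0#00000#0#
####0000####
#000#000#000#
##00##00##00##
#0#0#0#0#0#0#0#
################
#000000000000000#
##00000000000000##
#0#0000000000000#0#
####000000000000####
#000#00000000000#000#
##00##0000000000##00##
#0#0#0#000000000#0#0#0#
########00000000########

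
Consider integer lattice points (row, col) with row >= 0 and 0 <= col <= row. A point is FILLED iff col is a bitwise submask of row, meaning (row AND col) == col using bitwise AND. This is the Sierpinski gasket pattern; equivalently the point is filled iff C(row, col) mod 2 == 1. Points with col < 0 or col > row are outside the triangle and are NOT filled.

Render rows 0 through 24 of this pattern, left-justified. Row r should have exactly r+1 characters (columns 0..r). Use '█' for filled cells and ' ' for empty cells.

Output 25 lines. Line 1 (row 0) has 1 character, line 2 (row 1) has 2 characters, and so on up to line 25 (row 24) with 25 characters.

Answer: █
██
█ █
████
█   █
██  ██
█ █ █ █
████████
█       █
██      ██
█ █     █ █
████    ████
█   █   █   █
██  ██  ██  ██
█ █ █ █ █ █ █ █
████████████████
█               █
██              ██
█ █             █ █
████            ████
█   █           █   █
██  ██          ██  ██
█ █ █ █         █ █ █ █
████████        ████████
█       █       █       █

Derivation:
r0=0: █
r1=1: ██
r2=10: █ █
r3=11: ████
r4=100: █   █
r5=101: ██  ██
r6=110: █ █ █ █
r7=111: ████████
r8=1000: █       █
r9=1001: ██      ██
r10=1010: █ █     █ █
r11=1011: ████    ████
r12=1100: █   █   █   █
r13=1101: ██  ██  ██  ██
r14=1110: █ █ █ █ █ █ █ █
r15=1111: ████████████████
r16=10000: █               █
r17=10001: ██              ██
r18=10010: █ █             █ █
r19=10011: ████            ████
r20=10100: █   █           █   █
r21=10101: ██  ██          ██  ██
r22=10110: █ █ █ █         █ █ █ █
r23=10111: ████████        ████████
r24=11000: █       █       █       █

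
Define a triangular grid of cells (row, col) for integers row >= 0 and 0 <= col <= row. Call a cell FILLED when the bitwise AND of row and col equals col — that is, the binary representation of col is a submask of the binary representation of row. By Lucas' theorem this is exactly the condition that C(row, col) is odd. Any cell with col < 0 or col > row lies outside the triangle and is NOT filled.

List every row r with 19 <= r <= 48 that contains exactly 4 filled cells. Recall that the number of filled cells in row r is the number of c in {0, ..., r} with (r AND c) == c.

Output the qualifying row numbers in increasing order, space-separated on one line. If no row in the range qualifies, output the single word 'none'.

Row r has 2^popcount(r) filled cells, so we need popcount(r) = log2(4) = 2.
Scan r = 19..48 and keep those with exactly 2 one-bits:
r=19=10011 popcount=3 -> skip
r=20=10100 popcount=2 -> KEEP
r=21=10101 popcount=3 -> skip
r=22=10110 popcount=3 -> skip
r=23=10111 popcount=4 -> skip
r=24=11000 popcount=2 -> KEEP
r=25=11001 popcount=3 -> skip
r=26=11010 popcount=3 -> skip
r=27=11011 popcount=4 -> skip
r=28=11100 popcount=3 -> skip
r=29=11101 popcount=4 -> skip
r=30=11110 popcount=4 -> skip
r=31=11111 popcount=5 -> skip
r=32=100000 popcount=1 -> skip
r=33=100001 popcount=2 -> KEEP
r=34=100010 popcount=2 -> KEEP
r=35=100011 popcount=3 -> skip
r=36=100100 popcount=2 -> KEEP
r=37=100101 popcount=3 -> skip
r=38=100110 popcount=3 -> skip
r=39=100111 popcount=4 -> skip
r=40=101000 popcount=2 -> KEEP
r=41=101001 popcount=3 -> skip
r=42=101010 popcount=3 -> skip
r=43=101011 popcount=4 -> skip
r=44=101100 popcount=3 -> skip
r=45=101101 popcount=4 -> skip
r=46=101110 popcount=4 -> skip
r=47=101111 popcount=5 -> skip
r=48=110000 popcount=2 -> KEEP
Kept rows: 20 24 33 34 36 40 48

Answer: 20 24 33 34 36 40 48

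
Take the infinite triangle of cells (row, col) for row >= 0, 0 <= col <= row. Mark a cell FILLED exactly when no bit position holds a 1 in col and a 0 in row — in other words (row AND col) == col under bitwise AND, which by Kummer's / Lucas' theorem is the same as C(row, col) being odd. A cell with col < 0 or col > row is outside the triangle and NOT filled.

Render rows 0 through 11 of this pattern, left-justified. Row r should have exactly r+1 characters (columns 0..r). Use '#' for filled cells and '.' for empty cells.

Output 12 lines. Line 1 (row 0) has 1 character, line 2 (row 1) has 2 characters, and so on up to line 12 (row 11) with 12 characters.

r0=0: #
r1=1: ##
r2=10: #.#
r3=11: ####
r4=100: #...#
r5=101: ##..##
r6=110: #.#.#.#
r7=111: ########
r8=1000: #.......#
r9=1001: ##......##
r10=1010: #.#.....#.#
r11=1011: ####....####

Answer: #
##
#.#
####
#...#
##..##
#.#.#.#
########
#.......#
##......##
#.#.....#.#
####....####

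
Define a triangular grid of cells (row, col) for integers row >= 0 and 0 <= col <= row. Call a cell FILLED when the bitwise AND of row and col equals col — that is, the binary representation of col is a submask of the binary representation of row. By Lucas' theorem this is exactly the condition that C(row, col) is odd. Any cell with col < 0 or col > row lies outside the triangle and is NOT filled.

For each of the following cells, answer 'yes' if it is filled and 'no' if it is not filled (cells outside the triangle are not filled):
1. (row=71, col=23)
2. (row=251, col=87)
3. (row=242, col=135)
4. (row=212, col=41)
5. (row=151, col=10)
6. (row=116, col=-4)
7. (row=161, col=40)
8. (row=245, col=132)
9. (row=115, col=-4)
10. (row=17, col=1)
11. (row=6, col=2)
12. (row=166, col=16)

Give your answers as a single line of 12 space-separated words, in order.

(71,23): row=0b1000111, col=0b10111, row AND col = 0b111 = 7; 7 != 23 -> empty
(251,87): row=0b11111011, col=0b1010111, row AND col = 0b1010011 = 83; 83 != 87 -> empty
(242,135): row=0b11110010, col=0b10000111, row AND col = 0b10000010 = 130; 130 != 135 -> empty
(212,41): row=0b11010100, col=0b101001, row AND col = 0b0 = 0; 0 != 41 -> empty
(151,10): row=0b10010111, col=0b1010, row AND col = 0b10 = 2; 2 != 10 -> empty
(116,-4): col outside [0, 116] -> not filled
(161,40): row=0b10100001, col=0b101000, row AND col = 0b100000 = 32; 32 != 40 -> empty
(245,132): row=0b11110101, col=0b10000100, row AND col = 0b10000100 = 132; 132 == 132 -> filled
(115,-4): col outside [0, 115] -> not filled
(17,1): row=0b10001, col=0b1, row AND col = 0b1 = 1; 1 == 1 -> filled
(6,2): row=0b110, col=0b10, row AND col = 0b10 = 2; 2 == 2 -> filled
(166,16): row=0b10100110, col=0b10000, row AND col = 0b0 = 0; 0 != 16 -> empty

Answer: no no no no no no no yes no yes yes no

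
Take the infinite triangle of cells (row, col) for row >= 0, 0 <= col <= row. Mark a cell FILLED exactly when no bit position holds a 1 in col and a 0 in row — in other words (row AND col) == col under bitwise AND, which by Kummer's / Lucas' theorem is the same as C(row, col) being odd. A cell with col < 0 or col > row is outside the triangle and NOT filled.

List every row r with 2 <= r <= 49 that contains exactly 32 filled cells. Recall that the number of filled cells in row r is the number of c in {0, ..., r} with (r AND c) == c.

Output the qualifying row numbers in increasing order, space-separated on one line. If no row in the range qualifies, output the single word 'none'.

Row r has 2^popcount(r) filled cells, so we need popcount(r) = log2(32) = 5.
Scan r = 2..49 and keep those with exactly 5 one-bits:
r=2=10 popcount=1 -> skip
r=3=11 popcount=2 -> skip
r=4=100 popcount=1 -> skip
r=5=101 popcount=2 -> skip
r=6=110 popcount=2 -> skip
r=7=111 popcount=3 -> skip
r=8=1000 popcount=1 -> skip
r=9=1001 popcount=2 -> skip
r=10=1010 popcount=2 -> skip
r=11=1011 popcount=3 -> skip
r=12=1100 popcount=2 -> skip
r=13=1101 popcount=3 -> skip
r=14=1110 popcount=3 -> skip
r=15=1111 popcount=4 -> skip
r=16=10000 popcount=1 -> skip
r=17=10001 popcount=2 -> skip
r=18=10010 popcount=2 -> skip
r=19=10011 popcount=3 -> skip
r=20=10100 popcount=2 -> skip
r=21=10101 popcount=3 -> skip
r=22=10110 popcount=3 -> skip
r=23=10111 popcount=4 -> skip
r=24=11000 popcount=2 -> skip
r=25=11001 popcount=3 -> skip
r=26=11010 popcount=3 -> skip
r=27=11011 popcount=4 -> skip
r=28=11100 popcount=3 -> skip
r=29=11101 popcount=4 -> skip
r=30=11110 popcount=4 -> skip
r=31=11111 popcount=5 -> KEEP
r=32=100000 popcount=1 -> skip
r=33=100001 popcount=2 -> skip
r=34=100010 popcount=2 -> skip
r=35=100011 popcount=3 -> skip
r=36=100100 popcount=2 -> skip
r=37=100101 popcount=3 -> skip
r=38=100110 popcount=3 -> skip
r=39=100111 popcount=4 -> skip
r=40=101000 popcount=2 -> skip
r=41=101001 popcount=3 -> skip
r=42=101010 popcount=3 -> skip
r=43=101011 popcount=4 -> skip
r=44=101100 popcount=3 -> skip
r=45=101101 popcount=4 -> skip
r=46=101110 popcount=4 -> skip
r=47=101111 popcount=5 -> KEEP
r=48=110000 popcount=2 -> skip
r=49=110001 popcount=3 -> skip
Kept rows: 31 47

Answer: 31 47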